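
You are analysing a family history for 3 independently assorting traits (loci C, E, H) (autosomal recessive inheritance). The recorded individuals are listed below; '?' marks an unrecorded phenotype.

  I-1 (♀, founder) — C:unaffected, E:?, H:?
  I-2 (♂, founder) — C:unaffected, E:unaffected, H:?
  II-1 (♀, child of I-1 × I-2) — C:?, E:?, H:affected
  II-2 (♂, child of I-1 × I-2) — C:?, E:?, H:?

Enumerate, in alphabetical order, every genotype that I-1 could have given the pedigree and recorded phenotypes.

C/I-1 un ·: CC|Cc
C/I-2 un ·: CC|Cc
C/II-1 ? I-1×I-2: CC|Cc|cc
C/II-2 ? I-1×I-2: CC|Cc|cc
⇒ C over [I-1,I-2,II-1,II-2]: 18 consistent
E/I-1 ? ·: EE|Ee|ee
E/I-2 un ·: EE|Ee
E/II-1 ? I-1×I-2: EE|Ee|ee
E/II-2 ? I-1×I-2: EE|Ee|ee
⇒ E over [I-1,I-2,II-1,II-2]: 23 consistent
H/I-1 ? ·: Hh|hh
H/I-2 ? ·: Hh|hh
H/II-1 aff I-1×I-2: hh
H/II-2 ? I-1×I-2: HH|Hh|hh
⇒ H over [I-1,I-2,II-1,II-2]: 8 consistent

I-1 ∈ {CC EE Hh, CC EE hh, CC Ee Hh, CC Ee hh, CC ee Hh, CC ee hh, Cc EE Hh, Cc EE hh, Cc Ee Hh, Cc Ee hh, Cc ee Hh, Cc ee hh}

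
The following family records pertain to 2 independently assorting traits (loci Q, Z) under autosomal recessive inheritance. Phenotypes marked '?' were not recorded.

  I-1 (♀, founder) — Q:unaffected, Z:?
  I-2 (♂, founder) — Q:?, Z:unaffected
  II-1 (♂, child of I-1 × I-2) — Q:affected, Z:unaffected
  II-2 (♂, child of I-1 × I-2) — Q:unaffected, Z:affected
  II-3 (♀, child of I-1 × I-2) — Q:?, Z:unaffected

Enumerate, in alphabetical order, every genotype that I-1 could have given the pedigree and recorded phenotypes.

I-1 ∈ {Qq Zz, Qq zz}

Q/I-1 un ·: Qq
Q/I-2 ? ·: Qq|qq
Q/II-1 aff I-1×I-2: qq
Q/II-2 un I-1×I-2: QQ|Qq
Q/II-3 ? I-1×I-2: QQ|Qq|qq
⇒ Q over [I-1,I-2,II-1,II-2,II-3]: 8 consistent
Z/I-1 ? ·: Zz|zz
Z/I-2 un ·: Zz
Z/II-1 un I-1×I-2: ZZ|Zz
Z/II-2 aff I-1×I-2: zz
Z/II-3 un I-1×I-2: ZZ|Zz
⇒ Z over [I-1,I-2,II-1,II-2,II-3]: 5 consistent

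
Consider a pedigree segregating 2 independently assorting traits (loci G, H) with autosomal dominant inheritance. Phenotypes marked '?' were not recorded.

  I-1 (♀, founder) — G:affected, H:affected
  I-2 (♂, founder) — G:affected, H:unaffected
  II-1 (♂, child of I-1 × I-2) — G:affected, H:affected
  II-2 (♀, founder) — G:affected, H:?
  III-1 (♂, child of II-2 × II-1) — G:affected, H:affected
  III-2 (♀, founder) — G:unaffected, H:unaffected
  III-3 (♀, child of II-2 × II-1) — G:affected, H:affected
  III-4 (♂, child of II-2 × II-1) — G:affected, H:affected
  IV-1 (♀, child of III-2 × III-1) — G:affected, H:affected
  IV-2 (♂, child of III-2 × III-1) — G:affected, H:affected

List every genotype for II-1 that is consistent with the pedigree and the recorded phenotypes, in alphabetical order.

G/I-1 aff ·: Gg|GG
G/I-2 aff ·: Gg|GG
G/II-1 aff I-1×I-2: Gg|GG
G/II-2 aff ·: Gg|GG
G/III-1 aff II-2×II-1: Gg|GG
G/III-2 un ·: gg
G/III-3 aff II-2×II-1: Gg|GG
G/III-4 aff II-2×II-1: Gg|GG
G/IV-1 aff III-2×III-1: Gg
G/IV-2 aff III-2×III-1: Gg
⇒ G over [I-1,I-2,II-1,II-2,III-1,III-2,III-3,III-4,IV-1,IV-2]: 84 consistent
H/I-1 aff ·: Hh|HH
H/I-2 un ·: hh
H/II-1 aff I-1×I-2: Hh
H/II-2 ? ·: hh|Hh|HH
H/III-1 aff II-2×II-1: Hh|HH
H/III-2 un ·: hh
H/III-3 aff II-2×II-1: Hh|HH
H/III-4 aff II-2×II-1: Hh|HH
H/IV-1 aff III-2×III-1: Hh
H/IV-2 aff III-2×III-1: Hh
⇒ H over [I-1,I-2,II-1,II-2,III-1,III-2,III-3,III-4,IV-1,IV-2]: 34 consistent

II-1 ∈ {GG Hh, Gg Hh}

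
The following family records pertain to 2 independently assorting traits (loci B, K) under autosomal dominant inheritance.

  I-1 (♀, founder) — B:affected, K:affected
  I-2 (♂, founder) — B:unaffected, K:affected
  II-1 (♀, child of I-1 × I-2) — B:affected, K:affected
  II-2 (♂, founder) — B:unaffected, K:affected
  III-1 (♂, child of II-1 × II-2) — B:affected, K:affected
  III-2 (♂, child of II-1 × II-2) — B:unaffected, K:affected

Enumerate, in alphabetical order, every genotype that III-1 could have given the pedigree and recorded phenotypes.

III-1 ∈ {Bb KK, Bb Kk}

B/I-1 aff ·: Bb|BB
B/I-2 un ·: bb
B/II-1 aff I-1×I-2: Bb
B/II-2 un ·: bb
B/III-1 aff II-1×II-2: Bb
B/III-2 un II-1×II-2: bb
⇒ B over [I-1,I-2,II-1,II-2,III-1,III-2]: 2 consistent
K/I-1 aff ·: Kk|KK
K/I-2 aff ·: Kk|KK
K/II-1 aff I-1×I-2: Kk|KK
K/II-2 aff ·: Kk|KK
K/III-1 aff II-1×II-2: Kk|KK
K/III-2 aff II-1×II-2: Kk|KK
⇒ K over [I-1,I-2,II-1,II-2,III-1,III-2]: 44 consistent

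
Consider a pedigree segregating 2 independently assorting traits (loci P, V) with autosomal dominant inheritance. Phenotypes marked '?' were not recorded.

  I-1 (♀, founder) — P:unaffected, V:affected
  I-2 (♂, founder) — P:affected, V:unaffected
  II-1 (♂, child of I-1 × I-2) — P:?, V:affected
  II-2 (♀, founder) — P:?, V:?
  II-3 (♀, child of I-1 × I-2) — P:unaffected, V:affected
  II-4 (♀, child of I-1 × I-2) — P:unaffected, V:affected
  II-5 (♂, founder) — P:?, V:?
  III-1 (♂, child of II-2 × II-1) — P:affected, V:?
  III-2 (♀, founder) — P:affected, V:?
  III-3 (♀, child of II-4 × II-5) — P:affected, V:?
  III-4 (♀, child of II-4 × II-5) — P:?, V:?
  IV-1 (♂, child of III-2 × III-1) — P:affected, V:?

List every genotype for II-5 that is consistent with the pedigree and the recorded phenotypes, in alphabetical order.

P/I-1 un ·: pp
P/I-2 aff ·: Pp
P/II-1 ? I-1×I-2: pp|Pp
P/II-2 ? ·: pp|Pp|PP
P/II-3 un I-1×I-2: pp
P/II-4 un I-1×I-2: pp
P/II-5 ? ·: Pp|PP
P/III-1 aff II-2×II-1: Pp|PP
P/III-2 aff ·: Pp|PP
P/III-3 aff II-4×II-5: Pp
P/III-4 ? II-4×II-5: pp|Pp
P/IV-1 aff III-2×III-1: Pp|PP
⇒ P over [I-1,I-2,II-1,II-2,II-3,II-4,II-5,III-1,III-2,III-3,III-4,IV-1]: 78 consistent
V/I-1 aff ·: Vv|VV
V/I-2 un ·: vv
V/II-1 aff I-1×I-2: Vv
V/II-2 ? ·: vv|Vv|VV
V/II-3 aff I-1×I-2: Vv
V/II-4 aff I-1×I-2: Vv
V/II-5 ? ·: vv|Vv|VV
V/III-1 ? II-2×II-1: vv|Vv|VV
V/III-2 ? ·: vv|Vv|VV
V/III-3 ? II-4×II-5: vv|Vv|VV
V/III-4 ? II-4×II-5: vv|Vv|VV
V/IV-1 ? III-2×III-1: vv|Vv|VV
⇒ V over [I-1,I-2,II-1,II-2,II-3,II-4,II-5,III-1,III-2,III-3,III-4,IV-1]: 1258 consistent

II-5 ∈ {PP VV, PP Vv, PP vv, Pp VV, Pp Vv, Pp vv}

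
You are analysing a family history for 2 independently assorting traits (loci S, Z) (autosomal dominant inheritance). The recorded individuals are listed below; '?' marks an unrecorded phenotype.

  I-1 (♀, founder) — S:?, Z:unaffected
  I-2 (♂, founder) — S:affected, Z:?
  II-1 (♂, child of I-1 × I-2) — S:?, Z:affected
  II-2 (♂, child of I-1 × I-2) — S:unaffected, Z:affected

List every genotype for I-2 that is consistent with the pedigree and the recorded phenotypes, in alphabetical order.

S/I-1 ? ·: ss|Ss
S/I-2 aff ·: Ss
S/II-1 ? I-1×I-2: ss|Ss|SS
S/II-2 un I-1×I-2: ss
⇒ S over [I-1,I-2,II-1,II-2]: 5 consistent
Z/I-1 un ·: zz
Z/I-2 ? ·: Zz|ZZ
Z/II-1 aff I-1×I-2: Zz
Z/II-2 aff I-1×I-2: Zz
⇒ Z over [I-1,I-2,II-1,II-2]: 2 consistent

I-2 ∈ {Ss ZZ, Ss Zz}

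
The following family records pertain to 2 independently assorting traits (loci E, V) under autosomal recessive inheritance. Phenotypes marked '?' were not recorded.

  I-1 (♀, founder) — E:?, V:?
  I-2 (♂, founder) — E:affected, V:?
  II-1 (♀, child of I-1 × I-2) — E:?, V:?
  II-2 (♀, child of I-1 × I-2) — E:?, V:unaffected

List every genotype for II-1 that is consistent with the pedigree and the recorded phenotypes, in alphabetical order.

E/I-1 ? ·: EE|Ee|ee
E/I-2 aff ·: ee
E/II-1 ? I-1×I-2: Ee|ee
E/II-2 ? I-1×I-2: Ee|ee
⇒ E over [I-1,I-2,II-1,II-2]: 6 consistent
V/I-1 ? ·: VV|Vv|vv
V/I-2 ? ·: VV|Vv|vv
V/II-1 ? I-1×I-2: VV|Vv|vv
V/II-2 un I-1×I-2: VV|Vv
⇒ V over [I-1,I-2,II-1,II-2]: 21 consistent

II-1 ∈ {Ee VV, Ee Vv, Ee vv, ee VV, ee Vv, ee vv}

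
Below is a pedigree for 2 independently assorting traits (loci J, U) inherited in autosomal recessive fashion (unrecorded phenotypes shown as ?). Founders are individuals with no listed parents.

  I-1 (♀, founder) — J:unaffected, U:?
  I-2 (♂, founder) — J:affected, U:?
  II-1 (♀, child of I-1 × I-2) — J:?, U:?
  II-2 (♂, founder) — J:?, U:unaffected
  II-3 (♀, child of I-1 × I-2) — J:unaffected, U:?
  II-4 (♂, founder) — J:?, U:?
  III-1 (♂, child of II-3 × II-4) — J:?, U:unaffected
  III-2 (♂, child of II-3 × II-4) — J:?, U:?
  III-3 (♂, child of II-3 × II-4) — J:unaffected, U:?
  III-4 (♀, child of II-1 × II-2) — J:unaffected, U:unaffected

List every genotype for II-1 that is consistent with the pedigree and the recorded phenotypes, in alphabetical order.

J/I-1 un ·: JJ|Jj
J/I-2 aff ·: jj
J/II-1 ? I-1×I-2: Jj|jj
J/II-2 ? ·: JJ|Jj|jj
J/II-3 un I-1×I-2: Jj
J/II-4 ? ·: JJ|Jj|jj
J/III-1 ? II-3×II-4: JJ|Jj|jj
J/III-2 ? II-3×II-4: JJ|Jj|jj
J/III-3 un II-3×II-4: JJ|Jj
J/III-4 un II-1×II-2: JJ|Jj
⇒ J over [I-1,I-2,II-1,II-2,II-3,II-4,III-1,III-2,III-3,III-4]: 360 consistent
U/I-1 ? ·: UU|Uu|uu
U/I-2 ? ·: UU|Uu|uu
U/II-1 ? I-1×I-2: UU|Uu|uu
U/II-2 un ·: UU|Uu
U/II-3 ? I-1×I-2: UU|Uu|uu
U/II-4 ? ·: UU|Uu|uu
U/III-1 un II-3×II-4: UU|Uu
U/III-2 ? II-3×II-4: UU|Uu|uu
U/III-3 ? II-3×II-4: UU|Uu|uu
U/III-4 un II-1×II-2: UU|Uu
⇒ U over [I-1,I-2,II-1,II-2,II-3,II-4,III-1,III-2,III-3,III-4]: 1665 consistent

II-1 ∈ {Jj UU, Jj Uu, Jj uu, jj UU, jj Uu, jj uu}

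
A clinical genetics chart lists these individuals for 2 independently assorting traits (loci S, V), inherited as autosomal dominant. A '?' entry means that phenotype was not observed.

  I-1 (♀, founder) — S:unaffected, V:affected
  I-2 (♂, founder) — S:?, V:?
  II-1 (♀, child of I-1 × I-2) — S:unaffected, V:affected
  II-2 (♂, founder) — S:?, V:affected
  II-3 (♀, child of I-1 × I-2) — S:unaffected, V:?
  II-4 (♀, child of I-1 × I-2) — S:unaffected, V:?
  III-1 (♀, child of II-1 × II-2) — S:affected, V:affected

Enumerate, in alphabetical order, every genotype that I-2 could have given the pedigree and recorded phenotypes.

I-2 ∈ {Ss VV, Ss Vv, Ss vv, ss VV, ss Vv, ss vv}

S/I-1 un ·: ss
S/I-2 ? ·: ss|Ss
S/II-1 un I-1×I-2: ss
S/II-2 ? ·: Ss|SS
S/II-3 un I-1×I-2: ss
S/II-4 un I-1×I-2: ss
S/III-1 aff II-1×II-2: Ss
⇒ S over [I-1,I-2,II-1,II-2,II-3,II-4,III-1]: 4 consistent
V/I-1 aff ·: Vv|VV
V/I-2 ? ·: vv|Vv|VV
V/II-1 aff I-1×I-2: Vv|VV
V/II-2 aff ·: Vv|VV
V/II-3 ? I-1×I-2: vv|Vv|VV
V/II-4 ? I-1×I-2: vv|Vv|VV
V/III-1 aff II-1×II-2: Vv|VV
⇒ V over [I-1,I-2,II-1,II-2,II-3,II-4,III-1]: 142 consistent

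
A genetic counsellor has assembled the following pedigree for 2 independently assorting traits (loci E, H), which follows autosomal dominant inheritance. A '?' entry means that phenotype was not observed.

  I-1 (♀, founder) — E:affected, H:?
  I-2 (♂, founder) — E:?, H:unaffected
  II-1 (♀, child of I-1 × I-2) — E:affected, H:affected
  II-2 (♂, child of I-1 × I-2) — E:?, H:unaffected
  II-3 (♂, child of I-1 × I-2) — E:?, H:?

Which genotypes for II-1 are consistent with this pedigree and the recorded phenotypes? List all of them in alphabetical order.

II-1 ∈ {EE Hh, Ee Hh}

E/I-1 aff ·: Ee|EE
E/I-2 ? ·: ee|Ee|EE
E/II-1 aff I-1×I-2: Ee|EE
E/II-2 ? I-1×I-2: ee|Ee|EE
E/II-3 ? I-1×I-2: ee|Ee|EE
⇒ E over [I-1,I-2,II-1,II-2,II-3]: 40 consistent
H/I-1 ? ·: Hh
H/I-2 un ·: hh
H/II-1 aff I-1×I-2: Hh
H/II-2 un I-1×I-2: hh
H/II-3 ? I-1×I-2: hh|Hh
⇒ H over [I-1,I-2,II-1,II-2,II-3]: 2 consistent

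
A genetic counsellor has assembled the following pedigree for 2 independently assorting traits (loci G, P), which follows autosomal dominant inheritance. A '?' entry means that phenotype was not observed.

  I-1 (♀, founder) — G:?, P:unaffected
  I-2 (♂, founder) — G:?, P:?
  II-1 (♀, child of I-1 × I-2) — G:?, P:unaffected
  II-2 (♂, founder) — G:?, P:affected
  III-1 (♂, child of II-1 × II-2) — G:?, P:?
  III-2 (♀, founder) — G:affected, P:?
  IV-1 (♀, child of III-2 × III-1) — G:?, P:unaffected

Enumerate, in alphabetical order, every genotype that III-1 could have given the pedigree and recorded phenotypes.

III-1 ∈ {GG Pp, GG pp, Gg Pp, Gg pp, gg Pp, gg pp}

G/I-1 ? ·: gg|Gg|GG
G/I-2 ? ·: gg|Gg|GG
G/II-1 ? I-1×I-2: gg|Gg|GG
G/II-2 ? ·: gg|Gg|GG
G/III-1 ? II-1×II-2: gg|Gg|GG
G/III-2 aff ·: Gg|GG
G/IV-1 ? III-2×III-1: gg|Gg|GG
⇒ G over [I-1,I-2,II-1,II-2,III-1,III-2,IV-1]: 317 consistent
P/I-1 un ·: pp
P/I-2 ? ·: pp|Pp
P/II-1 un I-1×I-2: pp
P/II-2 aff ·: Pp|PP
P/III-1 ? II-1×II-2: pp|Pp
P/III-2 ? ·: pp|Pp
P/IV-1 un III-2×III-1: pp
⇒ P over [I-1,I-2,II-1,II-2,III-1,III-2,IV-1]: 12 consistent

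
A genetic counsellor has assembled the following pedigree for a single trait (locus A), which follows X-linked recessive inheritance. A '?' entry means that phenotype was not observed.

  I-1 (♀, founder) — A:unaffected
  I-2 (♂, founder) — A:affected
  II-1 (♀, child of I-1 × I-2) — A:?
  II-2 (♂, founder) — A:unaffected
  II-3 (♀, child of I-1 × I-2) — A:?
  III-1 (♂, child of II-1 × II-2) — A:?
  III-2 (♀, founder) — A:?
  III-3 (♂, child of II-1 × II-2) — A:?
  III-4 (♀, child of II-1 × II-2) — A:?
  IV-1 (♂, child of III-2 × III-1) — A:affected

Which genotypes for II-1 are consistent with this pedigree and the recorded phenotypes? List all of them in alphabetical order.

II-1 ∈ {X^AX^a, X^aX^a}

A/I-1 un ·: X^AX^A|X^AX^a
A/I-2 aff ·: X^aY
A/II-1 ? I-1×I-2: X^AX^a|X^aX^a
A/II-2 un ·: X^AY
A/II-3 ? I-1×I-2: X^AX^a|X^aX^a
A/III-1 ? II-1×II-2: X^AY|X^aY
A/III-2 ? ·: X^AX^a|X^aX^a
A/III-3 ? II-1×II-2: X^AY|X^aY
A/III-4 ? II-1×II-2: X^AX^A|X^AX^a
A/IV-1 aff III-2×III-1: X^aY
⇒ A over [I-1,I-2,II-1,II-2,II-3,III-1,III-2,III-3,III-4,IV-1]: 52 consistent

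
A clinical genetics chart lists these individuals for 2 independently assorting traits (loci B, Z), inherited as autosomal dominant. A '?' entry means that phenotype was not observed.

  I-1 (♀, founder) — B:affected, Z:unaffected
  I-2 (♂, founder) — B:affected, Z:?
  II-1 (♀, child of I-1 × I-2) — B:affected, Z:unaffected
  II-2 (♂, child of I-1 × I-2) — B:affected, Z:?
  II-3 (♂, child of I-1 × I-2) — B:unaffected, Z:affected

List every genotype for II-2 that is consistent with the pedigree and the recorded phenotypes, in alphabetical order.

II-2 ∈ {BB Zz, BB zz, Bb Zz, Bb zz}

B/I-1 aff ·: Bb
B/I-2 aff ·: Bb
B/II-1 aff I-1×I-2: Bb|BB
B/II-2 aff I-1×I-2: Bb|BB
B/II-3 un I-1×I-2: bb
⇒ B over [I-1,I-2,II-1,II-2,II-3]: 4 consistent
Z/I-1 un ·: zz
Z/I-2 ? ·: Zz
Z/II-1 un I-1×I-2: zz
Z/II-2 ? I-1×I-2: zz|Zz
Z/II-3 aff I-1×I-2: Zz
⇒ Z over [I-1,I-2,II-1,II-2,II-3]: 2 consistent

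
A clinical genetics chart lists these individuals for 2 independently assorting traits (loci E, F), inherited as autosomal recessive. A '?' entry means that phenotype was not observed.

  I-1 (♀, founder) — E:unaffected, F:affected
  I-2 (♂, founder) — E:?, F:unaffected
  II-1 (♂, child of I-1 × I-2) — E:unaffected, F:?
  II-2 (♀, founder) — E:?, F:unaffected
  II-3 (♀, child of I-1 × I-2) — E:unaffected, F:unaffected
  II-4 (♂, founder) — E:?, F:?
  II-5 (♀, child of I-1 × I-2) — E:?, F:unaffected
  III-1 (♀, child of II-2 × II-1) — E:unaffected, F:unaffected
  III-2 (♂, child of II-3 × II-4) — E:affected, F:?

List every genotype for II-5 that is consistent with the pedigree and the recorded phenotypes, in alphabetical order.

II-5 ∈ {EE Ff, Ee Ff, ee Ff}

E/I-1 un ·: EE|Ee
E/I-2 ? ·: EE|Ee|ee
E/II-1 un I-1×I-2: EE|Ee
E/II-2 ? ·: EE|Ee|ee
E/II-3 un I-1×I-2: Ee
E/II-4 ? ·: Ee|ee
E/II-5 ? I-1×I-2: EE|Ee|ee
E/III-1 un II-2×II-1: EE|Ee
E/III-2 aff II-3×II-4: ee
⇒ E over [I-1,I-2,II-1,II-2,II-3,II-4,II-5,III-1,III-2]: 156 consistent
F/I-1 aff ·: ff
F/I-2 un ·: FF|Ff
F/II-1 ? I-1×I-2: Ff|ff
F/II-2 un ·: FF|Ff
F/II-3 un I-1×I-2: Ff
F/II-4 ? ·: FF|Ff|ff
F/II-5 un I-1×I-2: Ff
F/III-1 un II-2×II-1: FF|Ff
F/III-2 ? II-3×II-4: FF|Ff|ff
⇒ F over [I-1,I-2,II-1,II-2,II-3,II-4,II-5,III-1,III-2]: 70 consistent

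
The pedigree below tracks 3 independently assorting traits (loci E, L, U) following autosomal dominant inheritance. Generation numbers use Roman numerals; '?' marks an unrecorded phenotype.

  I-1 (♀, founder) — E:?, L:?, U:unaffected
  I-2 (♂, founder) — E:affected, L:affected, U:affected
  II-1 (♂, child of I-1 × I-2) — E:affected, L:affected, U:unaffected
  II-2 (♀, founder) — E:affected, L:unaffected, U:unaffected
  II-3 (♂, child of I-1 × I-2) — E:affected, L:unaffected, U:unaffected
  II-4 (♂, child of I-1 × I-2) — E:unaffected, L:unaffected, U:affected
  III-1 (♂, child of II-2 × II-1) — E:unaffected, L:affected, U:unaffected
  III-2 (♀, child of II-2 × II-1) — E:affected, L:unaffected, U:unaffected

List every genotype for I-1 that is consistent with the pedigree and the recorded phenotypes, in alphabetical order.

I-1 ∈ {Ee Ll uu, Ee ll uu, ee Ll uu, ee ll uu}

E/I-1 ? ·: ee|Ee
E/I-2 aff ·: Ee
E/II-1 aff I-1×I-2: Ee
E/II-2 aff ·: Ee
E/II-3 aff I-1×I-2: Ee|EE
E/II-4 un I-1×I-2: ee
E/III-1 un II-2×II-1: ee
E/III-2 aff II-2×II-1: Ee|EE
⇒ E over [I-1,I-2,II-1,II-2,II-3,II-4,III-1,III-2]: 6 consistent
L/I-1 ? ·: ll|Ll
L/I-2 aff ·: Ll
L/II-1 aff I-1×I-2: Ll
L/II-2 un ·: ll
L/II-3 un I-1×I-2: ll
L/II-4 un I-1×I-2: ll
L/III-1 aff II-2×II-1: Ll
L/III-2 un II-2×II-1: ll
⇒ L over [I-1,I-2,II-1,II-2,II-3,II-4,III-1,III-2]: 2 consistent
U/I-1 un ·: uu
U/I-2 aff ·: Uu
U/II-1 un I-1×I-2: uu
U/II-2 un ·: uu
U/II-3 un I-1×I-2: uu
U/II-4 aff I-1×I-2: Uu
U/III-1 un II-2×II-1: uu
U/III-2 un II-2×II-1: uu
⇒ U over [I-1,I-2,II-1,II-2,II-3,II-4,III-1,III-2]: 1 consistent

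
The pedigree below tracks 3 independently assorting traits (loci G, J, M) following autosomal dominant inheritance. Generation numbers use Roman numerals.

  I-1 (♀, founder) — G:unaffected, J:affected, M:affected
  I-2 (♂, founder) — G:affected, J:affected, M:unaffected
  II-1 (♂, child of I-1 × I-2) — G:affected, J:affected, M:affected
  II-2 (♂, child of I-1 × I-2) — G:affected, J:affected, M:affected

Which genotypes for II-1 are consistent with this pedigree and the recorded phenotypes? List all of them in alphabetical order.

II-1 ∈ {Gg JJ Mm, Gg Jj Mm}

G/I-1 un ·: gg
G/I-2 aff ·: Gg|GG
G/II-1 aff I-1×I-2: Gg
G/II-2 aff I-1×I-2: Gg
⇒ G over [I-1,I-2,II-1,II-2]: 2 consistent
J/I-1 aff ·: Jj|JJ
J/I-2 aff ·: Jj|JJ
J/II-1 aff I-1×I-2: Jj|JJ
J/II-2 aff I-1×I-2: Jj|JJ
⇒ J over [I-1,I-2,II-1,II-2]: 13 consistent
M/I-1 aff ·: Mm|MM
M/I-2 un ·: mm
M/II-1 aff I-1×I-2: Mm
M/II-2 aff I-1×I-2: Mm
⇒ M over [I-1,I-2,II-1,II-2]: 2 consistent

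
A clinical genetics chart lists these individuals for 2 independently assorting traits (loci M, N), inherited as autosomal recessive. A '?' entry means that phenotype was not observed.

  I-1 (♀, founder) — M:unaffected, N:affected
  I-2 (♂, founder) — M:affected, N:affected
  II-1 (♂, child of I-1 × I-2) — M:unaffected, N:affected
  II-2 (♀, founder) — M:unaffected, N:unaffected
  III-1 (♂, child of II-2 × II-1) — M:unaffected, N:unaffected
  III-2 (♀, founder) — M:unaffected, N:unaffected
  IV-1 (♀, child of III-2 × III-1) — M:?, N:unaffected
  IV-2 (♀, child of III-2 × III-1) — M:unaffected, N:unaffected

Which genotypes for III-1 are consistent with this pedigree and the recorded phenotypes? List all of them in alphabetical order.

III-1 ∈ {MM Nn, Mm Nn}

M/I-1 un ·: MM|Mm
M/I-2 aff ·: mm
M/II-1 un I-1×I-2: Mm
M/II-2 un ·: MM|Mm
M/III-1 un II-2×II-1: MM|Mm
M/III-2 un ·: MM|Mm
M/IV-1 ? III-2×III-1: MM|Mm|mm
M/IV-2 un III-2×III-1: MM|Mm
⇒ M over [I-1,I-2,II-1,II-2,III-1,III-2,IV-1,IV-2]: 60 consistent
N/I-1 aff ·: nn
N/I-2 aff ·: nn
N/II-1 aff I-1×I-2: nn
N/II-2 un ·: NN|Nn
N/III-1 un II-2×II-1: Nn
N/III-2 un ·: NN|Nn
N/IV-1 un III-2×III-1: NN|Nn
N/IV-2 un III-2×III-1: NN|Nn
⇒ N over [I-1,I-2,II-1,II-2,III-1,III-2,IV-1,IV-2]: 16 consistent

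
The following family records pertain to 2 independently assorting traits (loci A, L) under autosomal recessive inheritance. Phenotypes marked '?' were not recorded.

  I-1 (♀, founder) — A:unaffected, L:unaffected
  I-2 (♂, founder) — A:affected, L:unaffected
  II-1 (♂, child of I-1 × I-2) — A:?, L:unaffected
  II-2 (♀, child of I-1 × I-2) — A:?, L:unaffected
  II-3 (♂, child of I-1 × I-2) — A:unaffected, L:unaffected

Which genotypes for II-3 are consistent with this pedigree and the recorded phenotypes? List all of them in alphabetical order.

A/I-1 un ·: AA|Aa
A/I-2 aff ·: aa
A/II-1 ? I-1×I-2: Aa|aa
A/II-2 ? I-1×I-2: Aa|aa
A/II-3 un I-1×I-2: Aa
⇒ A over [I-1,I-2,II-1,II-2,II-3]: 5 consistent
L/I-1 un ·: LL|Ll
L/I-2 un ·: LL|Ll
L/II-1 un I-1×I-2: LL|Ll
L/II-2 un I-1×I-2: LL|Ll
L/II-3 un I-1×I-2: LL|Ll
⇒ L over [I-1,I-2,II-1,II-2,II-3]: 25 consistent

II-3 ∈ {Aa LL, Aa Ll}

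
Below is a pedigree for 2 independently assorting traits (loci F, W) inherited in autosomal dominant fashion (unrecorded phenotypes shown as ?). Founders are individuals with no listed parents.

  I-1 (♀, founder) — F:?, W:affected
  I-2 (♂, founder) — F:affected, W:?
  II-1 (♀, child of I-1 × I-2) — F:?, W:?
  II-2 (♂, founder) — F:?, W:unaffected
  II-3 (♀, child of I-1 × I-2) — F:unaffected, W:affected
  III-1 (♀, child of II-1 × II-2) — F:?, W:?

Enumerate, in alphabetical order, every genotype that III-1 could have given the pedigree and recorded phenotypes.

III-1 ∈ {FF Ww, FF ww, Ff Ww, Ff ww, ff Ww, ff ww}

F/I-1 ? ·: ff|Ff
F/I-2 aff ·: Ff
F/II-1 ? I-1×I-2: ff|Ff|FF
F/II-2 ? ·: ff|Ff|FF
F/II-3 un I-1×I-2: ff
F/III-1 ? II-1×II-2: ff|Ff|FF
⇒ F over [I-1,I-2,II-1,II-2,II-3,III-1]: 26 consistent
W/I-1 aff ·: Ww|WW
W/I-2 ? ·: ww|Ww|WW
W/II-1 ? I-1×I-2: ww|Ww|WW
W/II-2 un ·: ww
W/II-3 aff I-1×I-2: Ww|WW
W/III-1 ? II-1×II-2: ww|Ww
⇒ W over [I-1,I-2,II-1,II-2,II-3,III-1]: 26 consistent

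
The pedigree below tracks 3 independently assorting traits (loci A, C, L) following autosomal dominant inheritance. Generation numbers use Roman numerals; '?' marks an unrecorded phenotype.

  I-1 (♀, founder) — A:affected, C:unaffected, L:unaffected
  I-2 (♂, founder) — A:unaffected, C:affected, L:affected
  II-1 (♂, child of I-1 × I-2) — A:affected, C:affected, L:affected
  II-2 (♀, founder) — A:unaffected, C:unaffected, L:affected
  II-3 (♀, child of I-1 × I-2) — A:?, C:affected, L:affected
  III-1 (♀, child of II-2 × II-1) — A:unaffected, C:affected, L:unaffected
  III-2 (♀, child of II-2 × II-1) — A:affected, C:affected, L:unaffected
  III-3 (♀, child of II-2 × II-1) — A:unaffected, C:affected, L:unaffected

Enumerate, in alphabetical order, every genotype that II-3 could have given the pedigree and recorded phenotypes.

II-3 ∈ {Aa Cc Ll, aa Cc Ll}

A/I-1 aff ·: Aa|AA
A/I-2 un ·: aa
A/II-1 aff I-1×I-2: Aa
A/II-2 un ·: aa
A/II-3 ? I-1×I-2: aa|Aa
A/III-1 un II-2×II-1: aa
A/III-2 aff II-2×II-1: Aa
A/III-3 un II-2×II-1: aa
⇒ A over [I-1,I-2,II-1,II-2,II-3,III-1,III-2,III-3]: 3 consistent
C/I-1 un ·: cc
C/I-2 aff ·: Cc|CC
C/II-1 aff I-1×I-2: Cc
C/II-2 un ·: cc
C/II-3 aff I-1×I-2: Cc
C/III-1 aff II-2×II-1: Cc
C/III-2 aff II-2×II-1: Cc
C/III-3 aff II-2×II-1: Cc
⇒ C over [I-1,I-2,II-1,II-2,II-3,III-1,III-2,III-3]: 2 consistent
L/I-1 un ·: ll
L/I-2 aff ·: Ll|LL
L/II-1 aff I-1×I-2: Ll
L/II-2 aff ·: Ll
L/II-3 aff I-1×I-2: Ll
L/III-1 un II-2×II-1: ll
L/III-2 un II-2×II-1: ll
L/III-3 un II-2×II-1: ll
⇒ L over [I-1,I-2,II-1,II-2,II-3,III-1,III-2,III-3]: 2 consistent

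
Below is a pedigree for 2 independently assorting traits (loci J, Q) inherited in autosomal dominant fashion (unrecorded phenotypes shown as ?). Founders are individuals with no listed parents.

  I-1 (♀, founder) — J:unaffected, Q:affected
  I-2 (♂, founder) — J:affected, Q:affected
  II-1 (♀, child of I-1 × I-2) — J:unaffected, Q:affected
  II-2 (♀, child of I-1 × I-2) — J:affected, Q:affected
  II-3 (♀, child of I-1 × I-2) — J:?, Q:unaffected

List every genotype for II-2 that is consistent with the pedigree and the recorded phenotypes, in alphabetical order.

J/I-1 un ·: jj
J/I-2 aff ·: Jj
J/II-1 un I-1×I-2: jj
J/II-2 aff I-1×I-2: Jj
J/II-3 ? I-1×I-2: jj|Jj
⇒ J over [I-1,I-2,II-1,II-2,II-3]: 2 consistent
Q/I-1 aff ·: Qq
Q/I-2 aff ·: Qq
Q/II-1 aff I-1×I-2: Qq|QQ
Q/II-2 aff I-1×I-2: Qq|QQ
Q/II-3 un I-1×I-2: qq
⇒ Q over [I-1,I-2,II-1,II-2,II-3]: 4 consistent

II-2 ∈ {Jj QQ, Jj Qq}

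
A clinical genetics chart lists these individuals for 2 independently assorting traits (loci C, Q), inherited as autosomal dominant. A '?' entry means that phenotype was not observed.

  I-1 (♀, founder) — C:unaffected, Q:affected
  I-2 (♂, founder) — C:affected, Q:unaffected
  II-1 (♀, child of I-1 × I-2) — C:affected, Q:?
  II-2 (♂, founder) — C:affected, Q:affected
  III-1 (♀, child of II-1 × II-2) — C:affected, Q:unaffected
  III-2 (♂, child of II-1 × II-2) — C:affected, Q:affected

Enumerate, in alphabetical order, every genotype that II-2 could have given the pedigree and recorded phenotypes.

II-2 ∈ {CC Qq, Cc Qq}

C/I-1 un ·: cc
C/I-2 aff ·: Cc|CC
C/II-1 aff I-1×I-2: Cc
C/II-2 aff ·: Cc|CC
C/III-1 aff II-1×II-2: Cc|CC
C/III-2 aff II-1×II-2: Cc|CC
⇒ C over [I-1,I-2,II-1,II-2,III-1,III-2]: 16 consistent
Q/I-1 aff ·: Qq|QQ
Q/I-2 un ·: qq
Q/II-1 ? I-1×I-2: qq|Qq
Q/II-2 aff ·: Qq
Q/III-1 un II-1×II-2: qq
Q/III-2 aff II-1×II-2: Qq|QQ
⇒ Q over [I-1,I-2,II-1,II-2,III-1,III-2]: 5 consistent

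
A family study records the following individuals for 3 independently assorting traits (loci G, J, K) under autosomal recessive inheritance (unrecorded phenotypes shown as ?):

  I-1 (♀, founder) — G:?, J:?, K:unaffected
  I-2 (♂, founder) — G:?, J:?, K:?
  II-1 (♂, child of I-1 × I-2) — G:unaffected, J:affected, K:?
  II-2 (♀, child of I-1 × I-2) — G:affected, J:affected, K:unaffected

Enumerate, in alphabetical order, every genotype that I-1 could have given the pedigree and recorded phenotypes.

G/I-1 ? ·: Gg|gg
G/I-2 ? ·: Gg|gg
G/II-1 un I-1×I-2: GG|Gg
G/II-2 aff I-1×I-2: gg
⇒ G over [I-1,I-2,II-1,II-2]: 4 consistent
J/I-1 ? ·: Jj|jj
J/I-2 ? ·: Jj|jj
J/II-1 aff I-1×I-2: jj
J/II-2 aff I-1×I-2: jj
⇒ J over [I-1,I-2,II-1,II-2]: 4 consistent
K/I-1 un ·: KK|Kk
K/I-2 ? ·: KK|Kk|kk
K/II-1 ? I-1×I-2: KK|Kk|kk
K/II-2 un I-1×I-2: KK|Kk
⇒ K over [I-1,I-2,II-1,II-2]: 18 consistent

I-1 ∈ {Gg Jj KK, Gg Jj Kk, Gg jj KK, Gg jj Kk, gg Jj KK, gg Jj Kk, gg jj KK, gg jj Kk}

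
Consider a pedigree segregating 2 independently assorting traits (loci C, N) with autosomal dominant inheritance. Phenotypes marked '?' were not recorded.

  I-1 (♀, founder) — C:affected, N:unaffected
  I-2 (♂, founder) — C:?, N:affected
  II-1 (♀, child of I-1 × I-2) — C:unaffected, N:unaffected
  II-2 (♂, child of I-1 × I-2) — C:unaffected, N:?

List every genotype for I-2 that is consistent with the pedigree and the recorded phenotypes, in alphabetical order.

C/I-1 aff ·: Cc
C/I-2 ? ·: cc|Cc
C/II-1 un I-1×I-2: cc
C/II-2 un I-1×I-2: cc
⇒ C over [I-1,I-2,II-1,II-2]: 2 consistent
N/I-1 un ·: nn
N/I-2 aff ·: Nn
N/II-1 un I-1×I-2: nn
N/II-2 ? I-1×I-2: nn|Nn
⇒ N over [I-1,I-2,II-1,II-2]: 2 consistent

I-2 ∈ {Cc Nn, cc Nn}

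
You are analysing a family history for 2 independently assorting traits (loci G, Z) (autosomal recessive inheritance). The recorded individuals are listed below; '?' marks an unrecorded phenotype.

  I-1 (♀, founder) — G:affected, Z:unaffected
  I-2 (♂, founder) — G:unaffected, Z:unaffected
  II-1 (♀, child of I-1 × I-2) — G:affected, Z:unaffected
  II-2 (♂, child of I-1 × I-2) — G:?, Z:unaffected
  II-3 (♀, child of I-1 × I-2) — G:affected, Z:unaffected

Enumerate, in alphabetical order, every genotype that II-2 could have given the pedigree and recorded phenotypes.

II-2 ∈ {Gg ZZ, Gg Zz, gg ZZ, gg Zz}

G/I-1 aff ·: gg
G/I-2 un ·: Gg
G/II-1 aff I-1×I-2: gg
G/II-2 ? I-1×I-2: Gg|gg
G/II-3 aff I-1×I-2: gg
⇒ G over [I-1,I-2,II-1,II-2,II-3]: 2 consistent
Z/I-1 un ·: ZZ|Zz
Z/I-2 un ·: ZZ|Zz
Z/II-1 un I-1×I-2: ZZ|Zz
Z/II-2 un I-1×I-2: ZZ|Zz
Z/II-3 un I-1×I-2: ZZ|Zz
⇒ Z over [I-1,I-2,II-1,II-2,II-3]: 25 consistent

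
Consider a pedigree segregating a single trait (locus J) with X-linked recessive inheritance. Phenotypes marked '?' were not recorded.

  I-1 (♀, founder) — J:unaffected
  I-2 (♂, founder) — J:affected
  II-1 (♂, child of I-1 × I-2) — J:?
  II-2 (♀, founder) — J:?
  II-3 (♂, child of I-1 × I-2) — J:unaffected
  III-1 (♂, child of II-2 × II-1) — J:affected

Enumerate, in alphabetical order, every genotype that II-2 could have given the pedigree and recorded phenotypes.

II-2 ∈ {X^JX^j, X^jX^j}

J/I-1 un ·: X^JX^J|X^JX^j
J/I-2 aff ·: X^jY
J/II-1 ? I-1×I-2: X^JY|X^jY
J/II-2 ? ·: X^JX^j|X^jX^j
J/II-3 un I-1×I-2: X^JY
J/III-1 aff II-2×II-1: X^jY
⇒ J over [I-1,I-2,II-1,II-2,II-3,III-1]: 6 consistent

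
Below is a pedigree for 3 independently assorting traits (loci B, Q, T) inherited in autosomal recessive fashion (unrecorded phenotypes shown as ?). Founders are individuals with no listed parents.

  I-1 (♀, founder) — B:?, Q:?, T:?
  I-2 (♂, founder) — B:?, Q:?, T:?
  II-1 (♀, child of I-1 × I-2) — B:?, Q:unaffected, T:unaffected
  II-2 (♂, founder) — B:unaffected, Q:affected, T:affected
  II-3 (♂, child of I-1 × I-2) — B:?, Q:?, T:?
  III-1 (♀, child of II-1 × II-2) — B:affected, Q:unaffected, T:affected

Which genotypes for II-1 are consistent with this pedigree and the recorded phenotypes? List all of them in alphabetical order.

II-1 ∈ {Bb QQ Tt, Bb Qq Tt, bb QQ Tt, bb Qq Tt}

B/I-1 ? ·: BB|Bb|bb
B/I-2 ? ·: BB|Bb|bb
B/II-1 ? I-1×I-2: Bb|bb
B/II-2 un ·: Bb
B/II-3 ? I-1×I-2: BB|Bb|bb
B/III-1 aff II-1×II-2: bb
⇒ B over [I-1,I-2,II-1,II-2,II-3,III-1]: 21 consistent
Q/I-1 ? ·: QQ|Qq|qq
Q/I-2 ? ·: QQ|Qq|qq
Q/II-1 un I-1×I-2: QQ|Qq
Q/II-2 aff ·: qq
Q/II-3 ? I-1×I-2: QQ|Qq|qq
Q/III-1 un II-1×II-2: Qq
⇒ Q over [I-1,I-2,II-1,II-2,II-3,III-1]: 21 consistent
T/I-1 ? ·: TT|Tt|tt
T/I-2 ? ·: TT|Tt|tt
T/II-1 un I-1×I-2: Tt
T/II-2 aff ·: tt
T/II-3 ? I-1×I-2: TT|Tt|tt
T/III-1 aff II-1×II-2: tt
⇒ T over [I-1,I-2,II-1,II-2,II-3,III-1]: 13 consistent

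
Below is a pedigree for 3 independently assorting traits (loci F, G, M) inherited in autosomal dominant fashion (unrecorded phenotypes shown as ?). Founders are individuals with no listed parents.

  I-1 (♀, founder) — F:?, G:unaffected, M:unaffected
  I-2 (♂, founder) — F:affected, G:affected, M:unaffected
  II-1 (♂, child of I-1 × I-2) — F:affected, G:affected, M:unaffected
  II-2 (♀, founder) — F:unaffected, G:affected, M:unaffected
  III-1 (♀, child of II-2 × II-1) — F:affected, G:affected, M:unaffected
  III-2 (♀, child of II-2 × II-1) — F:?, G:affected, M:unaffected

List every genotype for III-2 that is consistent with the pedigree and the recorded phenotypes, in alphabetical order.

III-2 ∈ {Ff GG mm, Ff Gg mm, ff GG mm, ff Gg mm}

F/I-1 ? ·: ff|Ff|FF
F/I-2 aff ·: Ff|FF
F/II-1 aff I-1×I-2: Ff|FF
F/II-2 un ·: ff
F/III-1 aff II-2×II-1: Ff
F/III-2 ? II-2×II-1: ff|Ff
⇒ F over [I-1,I-2,II-1,II-2,III-1,III-2]: 14 consistent
G/I-1 un ·: gg
G/I-2 aff ·: Gg|GG
G/II-1 aff I-1×I-2: Gg
G/II-2 aff ·: Gg|GG
G/III-1 aff II-2×II-1: Gg|GG
G/III-2 aff II-2×II-1: Gg|GG
⇒ G over [I-1,I-2,II-1,II-2,III-1,III-2]: 16 consistent
M/I-1 un ·: mm
M/I-2 un ·: mm
M/II-1 un I-1×I-2: mm
M/II-2 un ·: mm
M/III-1 un II-2×II-1: mm
M/III-2 un II-2×II-1: mm
⇒ M over [I-1,I-2,II-1,II-2,III-1,III-2]: 1 consistent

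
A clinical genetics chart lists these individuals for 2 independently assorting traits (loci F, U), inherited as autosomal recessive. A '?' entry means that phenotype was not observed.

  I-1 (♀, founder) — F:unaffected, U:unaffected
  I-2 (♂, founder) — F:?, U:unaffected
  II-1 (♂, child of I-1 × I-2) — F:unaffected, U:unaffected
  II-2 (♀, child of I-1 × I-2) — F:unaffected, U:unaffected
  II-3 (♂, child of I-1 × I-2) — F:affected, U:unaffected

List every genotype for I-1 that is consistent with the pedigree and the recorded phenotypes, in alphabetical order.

F/I-1 un ·: Ff
F/I-2 ? ·: Ff|ff
F/II-1 un I-1×I-2: FF|Ff
F/II-2 un I-1×I-2: FF|Ff
F/II-3 aff I-1×I-2: ff
⇒ F over [I-1,I-2,II-1,II-2,II-3]: 5 consistent
U/I-1 un ·: UU|Uu
U/I-2 un ·: UU|Uu
U/II-1 un I-1×I-2: UU|Uu
U/II-2 un I-1×I-2: UU|Uu
U/II-3 un I-1×I-2: UU|Uu
⇒ U over [I-1,I-2,II-1,II-2,II-3]: 25 consistent

I-1 ∈ {Ff UU, Ff Uu}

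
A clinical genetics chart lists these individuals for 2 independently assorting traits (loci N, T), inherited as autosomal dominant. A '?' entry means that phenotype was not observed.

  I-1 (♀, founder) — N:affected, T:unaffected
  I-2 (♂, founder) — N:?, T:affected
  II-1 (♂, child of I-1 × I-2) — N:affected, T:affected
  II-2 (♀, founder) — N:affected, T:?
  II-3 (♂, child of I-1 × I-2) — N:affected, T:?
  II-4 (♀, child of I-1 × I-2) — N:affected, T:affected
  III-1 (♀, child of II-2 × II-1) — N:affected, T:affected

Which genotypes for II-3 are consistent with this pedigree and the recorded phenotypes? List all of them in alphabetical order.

II-3 ∈ {NN Tt, NN tt, Nn Tt, Nn tt}

N/I-1 aff ·: Nn|NN
N/I-2 ? ·: nn|Nn|NN
N/II-1 aff I-1×I-2: Nn|NN
N/II-2 aff ·: Nn|NN
N/II-3 aff I-1×I-2: Nn|NN
N/II-4 aff I-1×I-2: Nn|NN
N/III-1 aff II-2×II-1: Nn|NN
⇒ N over [I-1,I-2,II-1,II-2,II-3,II-4,III-1]: 95 consistent
T/I-1 un ·: tt
T/I-2 aff ·: Tt|TT
T/II-1 aff I-1×I-2: Tt
T/II-2 ? ·: tt|Tt|TT
T/II-3 ? I-1×I-2: tt|Tt
T/II-4 aff I-1×I-2: Tt
T/III-1 aff II-2×II-1: Tt|TT
⇒ T over [I-1,I-2,II-1,II-2,II-3,II-4,III-1]: 15 consistent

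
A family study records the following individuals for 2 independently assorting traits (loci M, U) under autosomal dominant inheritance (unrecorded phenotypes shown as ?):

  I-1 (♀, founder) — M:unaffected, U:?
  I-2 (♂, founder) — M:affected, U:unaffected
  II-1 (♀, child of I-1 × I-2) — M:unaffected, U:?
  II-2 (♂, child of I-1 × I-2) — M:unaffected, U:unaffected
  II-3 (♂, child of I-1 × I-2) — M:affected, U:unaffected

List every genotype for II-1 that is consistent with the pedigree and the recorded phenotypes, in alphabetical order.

M/I-1 un ·: mm
M/I-2 aff ·: Mm
M/II-1 un I-1×I-2: mm
M/II-2 un I-1×I-2: mm
M/II-3 aff I-1×I-2: Mm
⇒ M over [I-1,I-2,II-1,II-2,II-3]: 1 consistent
U/I-1 ? ·: uu|Uu
U/I-2 un ·: uu
U/II-1 ? I-1×I-2: uu|Uu
U/II-2 un I-1×I-2: uu
U/II-3 un I-1×I-2: uu
⇒ U over [I-1,I-2,II-1,II-2,II-3]: 3 consistent

II-1 ∈ {mm Uu, mm uu}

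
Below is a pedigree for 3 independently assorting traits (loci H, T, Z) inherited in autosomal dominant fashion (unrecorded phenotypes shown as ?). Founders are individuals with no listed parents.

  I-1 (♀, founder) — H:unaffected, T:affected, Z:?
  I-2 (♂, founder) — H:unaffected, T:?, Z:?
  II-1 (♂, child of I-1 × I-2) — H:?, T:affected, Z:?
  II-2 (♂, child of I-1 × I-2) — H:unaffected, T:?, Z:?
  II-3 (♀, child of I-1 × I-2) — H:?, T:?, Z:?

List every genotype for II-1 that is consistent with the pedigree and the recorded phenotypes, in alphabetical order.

H/I-1 un ·: hh
H/I-2 un ·: hh
H/II-1 ? I-1×I-2: hh
H/II-2 un I-1×I-2: hh
H/II-3 ? I-1×I-2: hh
⇒ H over [I-1,I-2,II-1,II-2,II-3]: 1 consistent
T/I-1 aff ·: Tt|TT
T/I-2 ? ·: tt|Tt|TT
T/II-1 aff I-1×I-2: Tt|TT
T/II-2 ? I-1×I-2: tt|Tt|TT
T/II-3 ? I-1×I-2: tt|Tt|TT
⇒ T over [I-1,I-2,II-1,II-2,II-3]: 40 consistent
Z/I-1 ? ·: zz|Zz|ZZ
Z/I-2 ? ·: zz|Zz|ZZ
Z/II-1 ? I-1×I-2: zz|Zz|ZZ
Z/II-2 ? I-1×I-2: zz|Zz|ZZ
Z/II-3 ? I-1×I-2: zz|Zz|ZZ
⇒ Z over [I-1,I-2,II-1,II-2,II-3]: 63 consistent

II-1 ∈ {hh TT ZZ, hh TT Zz, hh TT zz, hh Tt ZZ, hh Tt Zz, hh Tt zz}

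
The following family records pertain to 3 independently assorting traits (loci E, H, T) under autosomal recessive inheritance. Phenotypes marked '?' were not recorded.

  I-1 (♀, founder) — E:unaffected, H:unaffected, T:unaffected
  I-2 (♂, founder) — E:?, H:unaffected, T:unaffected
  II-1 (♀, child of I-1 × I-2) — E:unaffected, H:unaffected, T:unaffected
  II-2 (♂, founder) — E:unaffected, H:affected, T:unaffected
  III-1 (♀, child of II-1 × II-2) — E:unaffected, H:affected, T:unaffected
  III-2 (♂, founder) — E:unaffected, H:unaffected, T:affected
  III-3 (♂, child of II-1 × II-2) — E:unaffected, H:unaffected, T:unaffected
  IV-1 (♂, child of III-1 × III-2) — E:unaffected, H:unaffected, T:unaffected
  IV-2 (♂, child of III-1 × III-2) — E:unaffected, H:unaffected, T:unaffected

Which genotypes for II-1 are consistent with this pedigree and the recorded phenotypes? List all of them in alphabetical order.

II-1 ∈ {EE Hh TT, EE Hh Tt, Ee Hh TT, Ee Hh Tt}

E/I-1 un ·: EE|Ee
E/I-2 ? ·: EE|Ee|ee
E/II-1 un I-1×I-2: EE|Ee
E/II-2 un ·: EE|Ee
E/III-1 un II-1×II-2: EE|Ee
E/III-2 un ·: EE|Ee
E/III-3 un II-1×II-2: EE|Ee
E/IV-1 un III-1×III-2: EE|Ee
E/IV-2 un III-1×III-2: EE|Ee
⇒ E over [I-1,I-2,II-1,II-2,III-1,III-2,III-3,IV-1,IV-2]: 384 consistent
H/I-1 un ·: HH|Hh
H/I-2 un ·: HH|Hh
H/II-1 un I-1×I-2: Hh
H/II-2 aff ·: hh
H/III-1 aff II-1×II-2: hh
H/III-2 un ·: HH|Hh
H/III-3 un II-1×II-2: Hh
H/IV-1 un III-1×III-2: Hh
H/IV-2 un III-1×III-2: Hh
⇒ H over [I-1,I-2,II-1,II-2,III-1,III-2,III-3,IV-1,IV-2]: 6 consistent
T/I-1 un ·: TT|Tt
T/I-2 un ·: TT|Tt
T/II-1 un I-1×I-2: TT|Tt
T/II-2 un ·: TT|Tt
T/III-1 un II-1×II-2: TT|Tt
T/III-2 aff ·: tt
T/III-3 un II-1×II-2: TT|Tt
T/IV-1 un III-1×III-2: Tt
T/IV-2 un III-1×III-2: Tt
⇒ T over [I-1,I-2,II-1,II-2,III-1,III-2,III-3,IV-1,IV-2]: 44 consistent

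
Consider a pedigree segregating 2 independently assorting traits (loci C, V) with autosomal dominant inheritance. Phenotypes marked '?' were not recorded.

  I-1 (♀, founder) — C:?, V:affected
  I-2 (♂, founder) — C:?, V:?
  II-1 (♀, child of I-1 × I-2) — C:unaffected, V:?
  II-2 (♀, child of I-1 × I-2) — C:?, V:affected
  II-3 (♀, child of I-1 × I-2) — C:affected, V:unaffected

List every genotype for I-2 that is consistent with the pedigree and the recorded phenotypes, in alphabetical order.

I-2 ∈ {Cc Vv, Cc vv, cc Vv, cc vv}

C/I-1 ? ·: cc|Cc
C/I-2 ? ·: cc|Cc
C/II-1 un I-1×I-2: cc
C/II-2 ? I-1×I-2: cc|Cc|CC
C/II-3 aff I-1×I-2: Cc|CC
⇒ C over [I-1,I-2,II-1,II-2,II-3]: 10 consistent
V/I-1 aff ·: Vv
V/I-2 ? ·: vv|Vv
V/II-1 ? I-1×I-2: vv|Vv|VV
V/II-2 aff I-1×I-2: Vv|VV
V/II-3 un I-1×I-2: vv
⇒ V over [I-1,I-2,II-1,II-2,II-3]: 8 consistent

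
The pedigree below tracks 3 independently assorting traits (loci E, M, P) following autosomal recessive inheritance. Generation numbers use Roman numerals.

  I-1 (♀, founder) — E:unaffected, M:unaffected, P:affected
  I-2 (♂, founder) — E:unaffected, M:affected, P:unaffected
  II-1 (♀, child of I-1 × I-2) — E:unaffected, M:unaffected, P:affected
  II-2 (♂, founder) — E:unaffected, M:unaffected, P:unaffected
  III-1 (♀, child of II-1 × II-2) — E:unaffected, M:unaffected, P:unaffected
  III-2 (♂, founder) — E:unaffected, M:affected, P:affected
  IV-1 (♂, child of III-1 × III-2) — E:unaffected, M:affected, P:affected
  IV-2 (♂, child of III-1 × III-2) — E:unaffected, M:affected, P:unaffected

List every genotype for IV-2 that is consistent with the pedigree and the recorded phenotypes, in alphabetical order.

E/I-1 un ·: EE|Ee
E/I-2 un ·: EE|Ee
E/II-1 un I-1×I-2: EE|Ee
E/II-2 un ·: EE|Ee
E/III-1 un II-1×II-2: EE|Ee
E/III-2 un ·: EE|Ee
E/IV-1 un III-1×III-2: EE|Ee
E/IV-2 un III-1×III-2: EE|Ee
⇒ E over [I-1,I-2,II-1,II-2,III-1,III-2,IV-1,IV-2]: 150 consistent
M/I-1 un ·: MM|Mm
M/I-2 aff ·: mm
M/II-1 un I-1×I-2: Mm
M/II-2 un ·: MM|Mm
M/III-1 un II-1×II-2: Mm
M/III-2 aff ·: mm
M/IV-1 aff III-1×III-2: mm
M/IV-2 aff III-1×III-2: mm
⇒ M over [I-1,I-2,II-1,II-2,III-1,III-2,IV-1,IV-2]: 4 consistent
P/I-1 aff ·: pp
P/I-2 un ·: Pp
P/II-1 aff I-1×I-2: pp
P/II-2 un ·: PP|Pp
P/III-1 un II-1×II-2: Pp
P/III-2 aff ·: pp
P/IV-1 aff III-1×III-2: pp
P/IV-2 un III-1×III-2: Pp
⇒ P over [I-1,I-2,II-1,II-2,III-1,III-2,IV-1,IV-2]: 2 consistent

IV-2 ∈ {EE mm Pp, Ee mm Pp}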